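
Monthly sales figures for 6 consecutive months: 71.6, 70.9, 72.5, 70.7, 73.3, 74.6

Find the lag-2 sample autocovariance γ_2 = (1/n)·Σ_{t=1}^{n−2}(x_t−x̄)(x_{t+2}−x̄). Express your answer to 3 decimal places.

-0.238

Mean x̄ = (71.6 + 70.9 + 72.5 + 70.7 + 73.3 + 74.6)/6 = 72.2667
Σ_{t=1}^{4}(x_t−x̄)(x_{t+2}−x̄) = -1.4289
γ_2 = -1.4289 / 6 = -0.238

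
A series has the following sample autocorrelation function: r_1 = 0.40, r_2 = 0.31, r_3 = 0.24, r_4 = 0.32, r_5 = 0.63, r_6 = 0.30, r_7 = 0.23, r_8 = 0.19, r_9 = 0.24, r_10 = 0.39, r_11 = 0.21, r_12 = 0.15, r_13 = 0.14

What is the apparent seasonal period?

The largest autocorrelation is r_5 = 0.63; the remaining lags stay at or below 0.40. The elevated value at lag 1 (0.40), dropping to 0.31 at lag 2, reflects decaying short-term dependence rather than seasonality.
The dominant spike at lag 5 indicates a seasonal period of 5.

5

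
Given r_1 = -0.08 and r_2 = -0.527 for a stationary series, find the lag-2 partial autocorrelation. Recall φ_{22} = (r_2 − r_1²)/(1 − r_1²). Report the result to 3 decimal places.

φ_{22} = (r_2 − r_1²) / (1 − r_1²)
r_1² = (-0.08)² = 0.0064
Numerator = -0.527 − 0.0064 = -0.5334; denominator = 1 − 0.0064 = 0.9936
φ_{22} = -0.5334 / 0.9936 = -0.537

-0.537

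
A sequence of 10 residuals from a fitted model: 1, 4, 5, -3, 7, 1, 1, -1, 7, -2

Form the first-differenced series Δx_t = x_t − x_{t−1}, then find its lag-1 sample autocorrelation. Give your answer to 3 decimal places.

-0.648

First differences Δx: 3, 1, -8, 10, -6, 0, -2, 8, -9
Mean of differences = -0.3333
Numerator Σ(Δx_t−Δx̄)(Δx_{t+1}−Δx̄) = -232.1111
Denominator Σ(Δx_t−Δx̄)² = 358.0000
r_1(Δx) = -232.1111 / 358.0000 = -0.648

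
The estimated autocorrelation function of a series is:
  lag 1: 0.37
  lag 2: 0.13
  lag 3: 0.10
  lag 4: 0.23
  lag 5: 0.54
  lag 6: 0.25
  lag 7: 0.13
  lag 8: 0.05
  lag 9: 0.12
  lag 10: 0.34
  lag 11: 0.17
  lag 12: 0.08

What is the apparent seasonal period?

5

The largest autocorrelation is r_5 = 0.54; the remaining lags stay at or below 0.37. The elevated value at lag 1 (0.37), dropping to 0.13 at lag 2, reflects decaying short-term dependence rather than seasonality.
The dominant spike at lag 5 indicates a seasonal period of 5.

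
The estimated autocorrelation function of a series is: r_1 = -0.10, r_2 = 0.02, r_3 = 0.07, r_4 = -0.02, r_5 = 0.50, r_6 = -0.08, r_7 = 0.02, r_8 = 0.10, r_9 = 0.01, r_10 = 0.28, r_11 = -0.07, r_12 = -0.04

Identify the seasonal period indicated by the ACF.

The largest autocorrelation is r_5 = 0.50, with a weaker echo at lag 10 (0.28); the remaining lags stay at or below 0.10.
The dominant spike at lag 5 indicates a seasonal period of 5.

5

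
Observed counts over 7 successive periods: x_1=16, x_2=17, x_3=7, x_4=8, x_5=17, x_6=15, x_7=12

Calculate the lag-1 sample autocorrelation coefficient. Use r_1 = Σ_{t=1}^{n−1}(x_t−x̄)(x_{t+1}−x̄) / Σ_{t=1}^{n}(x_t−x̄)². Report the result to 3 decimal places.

Mean x̄ = (16 + 17 + 7 + 8 + 17 + 15 + 12)/7 = 13.1429
Σ(x_t−x̄)(x_{t+1}−x̄) = (11.0204) + (-23.6939) + (31.5918) + (-19.8367) + (7.1633) + (-2.1224) = 4.1224
Denominator Σ(x_t−x̄)² = 106.8571
r_1 = 4.1224 / 106.8571 = 0.039

0.039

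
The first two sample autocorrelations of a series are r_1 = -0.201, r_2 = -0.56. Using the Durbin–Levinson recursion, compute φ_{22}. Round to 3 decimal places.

-0.626

φ_{22} = (r_2 − r_1²) / (1 − r_1²)
r_1² = (-0.201)² = 0.040401
Numerator = -0.56 − 0.0404 = -0.6004; denominator = 1 − 0.0404 = 0.9596
φ_{22} = -0.6004 / 0.9596 = -0.626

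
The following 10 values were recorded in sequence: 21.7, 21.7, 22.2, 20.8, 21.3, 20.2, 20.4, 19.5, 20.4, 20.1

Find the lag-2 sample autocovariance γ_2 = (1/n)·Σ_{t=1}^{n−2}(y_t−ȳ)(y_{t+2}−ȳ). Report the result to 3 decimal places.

0.362

Mean ȳ = (21.7 + 21.7 + 22.2 + 20.8 + 21.3 + 20.2 + 20.4 + 19.5 + 20.4 + 20.1)/10 = 20.8300
Σ_{t=1}^{8}(y_t−ȳ)(y_{t+2}−ȳ) = 3.6202
γ_2 = 3.6202 / 10 = 0.362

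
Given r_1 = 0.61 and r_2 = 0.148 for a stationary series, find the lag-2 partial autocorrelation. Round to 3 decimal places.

-0.357

φ_{22} = (r_2 − r_1²) / (1 − r_1²)
r_1² = (0.61)² = 0.3721
Numerator = 0.148 − 0.3721 = -0.2241; denominator = 1 − 0.3721 = 0.6279
φ_{22} = -0.2241 / 0.6279 = -0.357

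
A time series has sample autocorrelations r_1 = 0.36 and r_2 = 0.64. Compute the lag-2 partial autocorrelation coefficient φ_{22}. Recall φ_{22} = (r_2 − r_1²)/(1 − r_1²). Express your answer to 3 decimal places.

φ_{22} = (r_2 − r_1²) / (1 − r_1²)
r_1² = (0.36)² = 0.1296
Numerator = 0.64 − 0.1296 = 0.5104; denominator = 1 − 0.1296 = 0.8704
φ_{22} = 0.5104 / 0.8704 = 0.586

0.586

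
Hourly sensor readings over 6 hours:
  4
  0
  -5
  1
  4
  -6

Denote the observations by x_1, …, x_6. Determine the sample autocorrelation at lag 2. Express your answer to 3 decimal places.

Mean x̄ = (4 + 0 − 5 + 1 + 4 − 6)/6 = -0.3333
Deviations from mean: 4.3333, 0.3333, -4.6667, 1.3333, 4.3333, -5.6667
Numerator Σ_{t=1}^{4}(x_t−x̄)(x_{t+2}−x̄) = -47.5556
Denominator Σ(x_t−x̄)² = 93.3333
r_2 = -47.5556 / 93.3333 = -0.510

-0.510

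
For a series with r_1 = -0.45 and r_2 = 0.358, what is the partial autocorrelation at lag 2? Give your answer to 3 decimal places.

0.195

φ_{22} = (r_2 − r_1²) / (1 − r_1²)
r_1² = (-0.45)² = 0.2025
Numerator = 0.358 − 0.2025 = 0.1555; denominator = 1 − 0.2025 = 0.7975
φ_{22} = 0.1555 / 0.7975 = 0.195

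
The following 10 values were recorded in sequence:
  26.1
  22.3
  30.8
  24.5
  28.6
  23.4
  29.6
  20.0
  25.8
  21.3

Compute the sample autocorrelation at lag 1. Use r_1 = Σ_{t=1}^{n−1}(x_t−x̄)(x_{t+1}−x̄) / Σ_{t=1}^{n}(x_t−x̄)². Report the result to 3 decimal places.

-0.574

Mean x̄ = (26.1 + 22.3 + 30.8 + 24.5 + 28.6 + 23.4 + 29.6 + 20.0 + 25.8 + 21.3)/10 = 25.2400
Numerator Σ_{t=1}^{9}(x_t−x̄)(x_{t+1}−x̄) = -67.6676
Denominator Σ(x_t−x̄)² = 117.8240
r_1 = -67.6676 / 117.8240 = -0.574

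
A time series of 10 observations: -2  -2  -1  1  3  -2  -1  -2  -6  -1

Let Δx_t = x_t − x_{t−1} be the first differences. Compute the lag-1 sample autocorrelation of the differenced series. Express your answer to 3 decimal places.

-0.333

First differences Δx: 0, 1, 2, 2, -5, 1, -1, -4, 5
Mean of differences = 0.1111
Numerator Σ(Δx_t−Δx̄)(Δx_{t+1}−Δx̄) = -25.5679
Denominator Σ(Δx_t−Δx̄)² = 76.8889
r_1(Δx) = -25.5679 / 76.8889 = -0.333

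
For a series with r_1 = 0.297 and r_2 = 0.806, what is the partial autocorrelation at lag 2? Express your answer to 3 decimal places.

φ_{22} = (r_2 − r_1²) / (1 − r_1²)
r_1² = (0.297)² = 0.088209
Numerator = 0.806 − 0.0882 = 0.7178; denominator = 1 − 0.0882 = 0.9118
φ_{22} = 0.7178 / 0.9118 = 0.787

0.787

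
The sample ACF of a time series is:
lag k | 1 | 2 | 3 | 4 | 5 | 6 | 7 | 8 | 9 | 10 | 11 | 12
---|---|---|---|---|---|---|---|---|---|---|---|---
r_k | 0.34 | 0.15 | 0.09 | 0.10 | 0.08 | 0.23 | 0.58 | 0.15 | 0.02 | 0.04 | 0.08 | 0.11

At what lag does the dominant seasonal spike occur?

7

The largest autocorrelation is r_7 = 0.58; the remaining lags stay at or below 0.34. The elevated value at lag 1 (0.34), dropping to 0.15 at lag 2, reflects decaying short-term dependence rather than seasonality.
The dominant spike at lag 7 indicates a seasonal period of 7.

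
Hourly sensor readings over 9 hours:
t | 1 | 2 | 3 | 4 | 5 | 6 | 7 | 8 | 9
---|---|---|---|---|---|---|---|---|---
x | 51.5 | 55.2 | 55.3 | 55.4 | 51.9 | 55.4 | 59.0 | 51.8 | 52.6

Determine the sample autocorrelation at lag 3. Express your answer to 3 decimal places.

Mean x̄ = (51.5 + 55.2 + 55.3 + 55.4 + 51.9 + 55.4 + 59.0 + 51.8 + 52.6)/9 = 54.2333
Σ(x_t−x̄)(x_{t+3}−x̄) = (-3.1889) + (-2.2556) + (1.2444) + (5.5611) + (5.6778) + (-1.9056) = 5.1333
Denominator Σ(x_t−x̄)² = 49.0200
r_3 = 5.1333 / 49.0200 = 0.105

0.105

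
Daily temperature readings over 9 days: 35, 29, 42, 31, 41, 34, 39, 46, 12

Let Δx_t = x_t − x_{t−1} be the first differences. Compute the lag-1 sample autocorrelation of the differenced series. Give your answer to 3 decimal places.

First differences Δx: -6, 13, -11, 10, -7, 5, 7, -34
Mean of differences = -2.8750
Numerator Σ(Δx_t−Δx̄)(Δx_{t+1}−Δx̄) = -598.3906
Denominator Σ(Δx_t−Δx̄)² = 1638.8750
r_1(Δx) = -598.3906 / 1638.8750 = -0.365

-0.365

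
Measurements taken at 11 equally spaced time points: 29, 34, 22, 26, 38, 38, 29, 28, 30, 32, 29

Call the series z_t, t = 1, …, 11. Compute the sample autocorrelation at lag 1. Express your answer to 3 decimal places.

Mean z̄ = (29 + 34 + 22 + 26 + 38 + 38 + 29 + 28 + 30 + 32 + 29)/11 = 30.4545
Numerator Σ_{t=1}^{10}(z_t−z̄)(z_{t+1}−z̄) = 16.6116
Denominator Σ(z_t−z̄)² = 232.7273
r_1 = 16.6116 / 232.7273 = 0.071

0.071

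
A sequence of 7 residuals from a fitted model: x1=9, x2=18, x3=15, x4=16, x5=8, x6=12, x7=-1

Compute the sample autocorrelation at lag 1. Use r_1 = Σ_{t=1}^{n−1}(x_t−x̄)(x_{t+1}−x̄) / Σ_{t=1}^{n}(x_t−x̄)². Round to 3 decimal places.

0.016

Mean x̄ = (9 + 18 + 15 + 16 + 8 + 12 − 1)/7 = 11.0000
Deviations from mean: -2.0000, 7.0000, 4.0000, 5.0000, -3.0000, 1.0000, -12.0000
Σ(x_t−x̄)(x_{t+1}−x̄) = (-14.0000) + (28.0000) + (20.0000) + (-15.0000) + (-3.0000) + (-12.0000) = 4.0000
Denominator Σ(x_t−x̄)² = 248.0000
r_1 = 4.0000 / 248.0000 = 0.016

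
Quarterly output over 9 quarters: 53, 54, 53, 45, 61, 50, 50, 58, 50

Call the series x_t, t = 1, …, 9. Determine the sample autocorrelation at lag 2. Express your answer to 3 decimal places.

-0.090

Mean x̄ = (53 + 54 + 53 + 45 + 61 + 50 + 50 + 58 + 50)/9 = 52.6667
Σ(x_t−x̄)(x_{t+2}−x̄) = (0.1111) + (-10.2222) + (2.7778) + (20.4444) + (-22.2222) + (-14.2222) + (7.1111) = -16.2222
Denominator Σ(x_t−x̄)² = 180.0000
r_2 = -16.2222 / 180.0000 = -0.090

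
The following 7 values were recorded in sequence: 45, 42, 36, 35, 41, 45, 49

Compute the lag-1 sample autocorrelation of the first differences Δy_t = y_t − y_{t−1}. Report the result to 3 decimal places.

0.499

First differences Δy: -3, -6, -1, 6, 4, 4
Mean of differences = 0.6667
Numerator Σ(Δy_t−Δȳ)(Δy_{t+1}−Δȳ) = 55.5556
Denominator Σ(Δy_t−Δȳ)² = 111.3333
r_1(Δy) = 55.5556 / 111.3333 = 0.499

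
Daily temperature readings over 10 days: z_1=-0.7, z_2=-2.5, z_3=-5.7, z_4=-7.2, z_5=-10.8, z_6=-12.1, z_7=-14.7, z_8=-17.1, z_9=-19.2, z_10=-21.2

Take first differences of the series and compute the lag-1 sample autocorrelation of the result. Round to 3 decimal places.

-0.808

First differences Δz: -1.8, -3.2, -1.5, -3.6, -1.3, -2.6, -2.4, -2.1, -2.0
Mean of differences = -2.2778
Numerator Σ(Δz_t−Δz̄)(Δz_{t+1}−Δz̄) = -3.7272
Denominator Σ(Δz_t−Δz̄)² = 4.6156
r_1(Δz) = -3.7272 / 4.6156 = -0.808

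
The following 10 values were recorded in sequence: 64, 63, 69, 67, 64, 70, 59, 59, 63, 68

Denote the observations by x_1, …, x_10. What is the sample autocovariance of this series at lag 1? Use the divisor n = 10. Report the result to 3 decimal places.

Mean x̄ = (64 + 63 + 69 + 67 + 64 + 70 + 59 + 59 + 63 + 68)/10 = 64.6000
Σ_{t=1}^{9}(x_t−x̄)(x_{t+1}−x̄) = 4.4400
γ_1 = 4.4400 / 10 = 0.444

0.444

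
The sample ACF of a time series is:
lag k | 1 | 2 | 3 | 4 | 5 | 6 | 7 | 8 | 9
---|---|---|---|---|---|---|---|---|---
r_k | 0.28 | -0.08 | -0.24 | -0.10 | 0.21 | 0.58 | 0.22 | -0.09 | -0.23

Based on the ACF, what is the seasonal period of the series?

6

The largest autocorrelation is r_6 = 0.58; the remaining lags stay at or below 0.28.
The dominant spike at lag 6 indicates a seasonal period of 6.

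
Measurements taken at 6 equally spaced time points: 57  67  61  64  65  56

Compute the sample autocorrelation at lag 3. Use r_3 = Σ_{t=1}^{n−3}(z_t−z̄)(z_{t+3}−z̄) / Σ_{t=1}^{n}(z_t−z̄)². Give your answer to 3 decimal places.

Mean z̄ = (57 + 67 + 61 + 64 + 65 + 56)/6 = 61.6667
Deviations from mean: -4.6667, 5.3333, -0.6667, 2.3333, 3.3333, -5.6667
Σ(z_t−z̄)(z_{t+3}−z̄) = (-10.8889) + (17.7778) + (3.7778) = 10.6667
Denominator Σ(z_t−z̄)² = 99.3333
r_3 = 10.6667 / 99.3333 = 0.107

0.107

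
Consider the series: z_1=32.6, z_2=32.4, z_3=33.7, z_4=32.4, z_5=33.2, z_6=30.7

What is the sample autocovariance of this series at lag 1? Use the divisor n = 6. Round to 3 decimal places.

-0.263

Mean z̄ = (32.6 + 32.4 + 33.7 + 32.4 + 33.2 + 30.7)/6 = 32.5000
Σ_{t=1}^{5}(z_t−z̄)(z_{t+1}−z̄) = -1.5800
γ_1 = -1.5800 / 6 = -0.263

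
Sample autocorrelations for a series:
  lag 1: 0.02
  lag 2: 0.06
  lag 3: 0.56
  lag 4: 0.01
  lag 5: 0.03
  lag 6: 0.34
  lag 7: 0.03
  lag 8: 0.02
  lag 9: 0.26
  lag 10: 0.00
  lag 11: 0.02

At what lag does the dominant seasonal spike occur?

3

The largest autocorrelation is r_3 = 0.56, with weaker echoes at lags 6 (0.34) and 9 (0.26); the remaining lags stay at or below 0.06.
The dominant spike at lag 3 indicates a seasonal period of 3.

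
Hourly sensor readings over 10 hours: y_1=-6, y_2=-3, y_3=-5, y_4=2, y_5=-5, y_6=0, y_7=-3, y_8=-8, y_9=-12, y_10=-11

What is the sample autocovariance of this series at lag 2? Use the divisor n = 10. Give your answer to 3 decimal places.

Mean ȳ = (-6 − 3 − 5 + 2 − 5 + 0 − 3 − 8 − 12 − 11)/10 = -5.1000
Σ_{t=1}^{8}(y_t−ȳ)(y_{t+2}−ȳ) = 39.0800
γ_2 = 39.0800 / 10 = 3.908

3.908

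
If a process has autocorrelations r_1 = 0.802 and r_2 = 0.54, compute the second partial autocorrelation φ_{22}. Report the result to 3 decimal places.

-0.289

φ_{22} = (r_2 − r_1²) / (1 − r_1²)
r_1² = (0.802)² = 0.643204
Numerator = 0.54 − 0.6432 = -0.1032; denominator = 1 − 0.6432 = 0.3568
φ_{22} = -0.1032 / 0.3568 = -0.289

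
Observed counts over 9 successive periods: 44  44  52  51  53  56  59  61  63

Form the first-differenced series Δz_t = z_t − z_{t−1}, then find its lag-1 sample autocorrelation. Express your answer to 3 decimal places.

-0.622

First differences Δz: 0, 8, -1, 2, 3, 3, 2, 2
Mean of differences = 2.3750
Numerator Σ(Δz_t−Δz̄)(Δz_{t+1}−Δz̄) = -31.0156
Denominator Σ(Δz_t−Δz̄)² = 49.8750
r_1(Δz) = -31.0156 / 49.8750 = -0.622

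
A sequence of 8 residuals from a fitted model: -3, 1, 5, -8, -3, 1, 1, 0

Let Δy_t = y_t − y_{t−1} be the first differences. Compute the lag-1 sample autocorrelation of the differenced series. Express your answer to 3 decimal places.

First differences Δy: 4, 4, -13, 5, 4, 0, -1
Mean of differences = 0.4286
Numerator Σ(Δy_t−Δȳ)(Δy_{t+1}−Δȳ) = -81.1837
Denominator Σ(Δy_t−Δȳ)² = 241.7143
r_1(Δy) = -81.1837 / 241.7143 = -0.336

-0.336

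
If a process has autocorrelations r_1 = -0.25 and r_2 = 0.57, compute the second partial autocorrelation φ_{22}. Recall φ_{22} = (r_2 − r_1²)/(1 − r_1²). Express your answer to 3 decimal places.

0.541

φ_{22} = (r_2 − r_1²) / (1 − r_1²)
r_1² = (-0.25)² = 0.0625
Numerator = 0.57 − 0.0625 = 0.5075; denominator = 1 − 0.0625 = 0.9375
φ_{22} = 0.5075 / 0.9375 = 0.541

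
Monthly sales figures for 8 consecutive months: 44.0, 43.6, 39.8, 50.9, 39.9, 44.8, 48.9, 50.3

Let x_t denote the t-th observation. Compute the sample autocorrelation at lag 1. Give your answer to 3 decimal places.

Mean x̄ = (44.0 + 43.6 + 39.8 + 50.9 + 39.9 + 44.8 + 48.9 + 50.3)/8 = 45.2750
Deviations from mean: -1.2750, -1.6750, -5.4750, 5.6250, -5.3750, -0.4750, 3.6250, 5.0250
Σ(x_t−x̄)(x_{t+1}−x̄) = (2.1356) + (9.1706) + (-30.7969) + (-30.2344) + (2.5531) + (-1.7219) + (18.2156) = -30.6781
Denominator Σ(x_t−x̄)² = 133.5550
r_1 = -30.6781 / 133.5550 = -0.230

-0.230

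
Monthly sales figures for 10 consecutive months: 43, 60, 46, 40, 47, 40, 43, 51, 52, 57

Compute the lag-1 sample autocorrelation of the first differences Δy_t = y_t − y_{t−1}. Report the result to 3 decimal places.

-0.315

First differences Δy: 17, -14, -6, 7, -7, 3, 8, 1, 5
Mean of differences = 1.5556
Numerator Σ(Δy_t−Δȳ)(Δy_{t+1}−Δȳ) = -218.9753
Denominator Σ(Δy_t−Δȳ)² = 696.2222
r_1(Δy) = -218.9753 / 696.2222 = -0.315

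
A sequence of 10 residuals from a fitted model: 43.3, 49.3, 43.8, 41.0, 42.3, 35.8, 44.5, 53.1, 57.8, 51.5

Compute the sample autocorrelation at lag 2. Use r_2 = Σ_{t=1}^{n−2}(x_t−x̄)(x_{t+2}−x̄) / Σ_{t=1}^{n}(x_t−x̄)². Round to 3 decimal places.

0.017

Mean x̄ = (43.3 + 49.3 + 43.8 + 41.0 + 42.3 + 35.8 + 44.5 + 53.1 + 57.8 + 51.5)/10 = 46.2400
Numerator Σ_{t=1}^{8}(x_t−x̄)(x_{t+2}−x̄) = 6.6648
Denominator Σ(x_t−x̄)² = 387.3240
r_2 = 6.6648 / 387.3240 = 0.017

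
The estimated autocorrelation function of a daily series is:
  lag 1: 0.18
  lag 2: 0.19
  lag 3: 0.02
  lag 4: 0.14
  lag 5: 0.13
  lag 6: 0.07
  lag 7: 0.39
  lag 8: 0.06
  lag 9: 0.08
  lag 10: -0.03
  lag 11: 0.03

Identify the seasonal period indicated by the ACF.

The largest autocorrelation is r_7 = 0.39; the remaining lags stay at or below 0.19.
The dominant spike at lag 7 indicates a seasonal period of 7.

7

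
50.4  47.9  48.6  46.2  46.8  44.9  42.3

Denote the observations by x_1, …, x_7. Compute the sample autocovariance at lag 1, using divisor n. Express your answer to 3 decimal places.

1.919

Mean x̄ = (50.4 + 47.9 + 48.6 + 46.2 + 46.8 + 44.9 + 42.3)/7 = 46.7286
Σ_{t=1}^{6}(x_t−x̄)(x_{t+1}−x̄) = 13.4335
γ_1 = 13.4335 / 7 = 1.919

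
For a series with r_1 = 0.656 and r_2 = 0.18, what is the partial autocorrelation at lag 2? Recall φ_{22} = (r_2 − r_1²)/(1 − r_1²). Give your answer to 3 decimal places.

φ_{22} = (r_2 − r_1²) / (1 − r_1²)
r_1² = (0.656)² = 0.430336
Numerator = 0.18 − 0.4303 = -0.2503; denominator = 1 − 0.4303 = 0.5697
φ_{22} = -0.2503 / 0.5697 = -0.439

-0.439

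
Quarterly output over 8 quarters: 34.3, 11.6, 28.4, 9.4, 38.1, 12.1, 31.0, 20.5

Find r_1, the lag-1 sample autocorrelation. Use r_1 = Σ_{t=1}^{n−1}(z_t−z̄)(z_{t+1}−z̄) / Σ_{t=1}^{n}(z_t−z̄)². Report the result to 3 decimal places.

Mean z̄ = (34.3 + 11.6 + 28.4 + 9.4 + 38.1 + 12.1 + 31.0 + 20.5)/8 = 23.1750
Deviations from mean: 11.1250, -11.5750, 5.2250, -13.7750, 14.9250, -11.0750, 7.8250, -2.6750
Numerator Σ_{t=1}^{7}(z_t−z̄)(z_{t+1}−z̄) = -739.7056
Denominator Σ(z_t−z̄)² = 888.5950
r_1 = -739.7056 / 888.5950 = -0.832

-0.832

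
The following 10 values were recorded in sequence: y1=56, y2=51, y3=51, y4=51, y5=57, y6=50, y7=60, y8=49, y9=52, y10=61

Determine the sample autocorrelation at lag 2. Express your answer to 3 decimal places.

-0.025

Mean ȳ = (56 + 51 + 51 + 51 + 57 + 50 + 60 + 49 + 52 + 61)/10 = 53.8000
Numerator Σ_{t=1}^{8}(y_t−ȳ)(y_{t+2}−ȳ) = -4.2800
Denominator Σ(y_t−ȳ)² = 169.6000
r_2 = -4.2800 / 169.6000 = -0.025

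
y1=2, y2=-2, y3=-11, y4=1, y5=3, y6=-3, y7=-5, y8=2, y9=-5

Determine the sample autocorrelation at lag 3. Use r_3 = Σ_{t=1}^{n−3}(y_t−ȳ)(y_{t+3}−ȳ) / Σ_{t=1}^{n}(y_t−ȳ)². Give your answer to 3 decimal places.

0.211

Mean ȳ = (2 − 2 − 11 + 1 + 3 − 3 − 5 + 2 − 5)/9 = -2.0000
Σ(y_t−ȳ)(y_{t+3}−ȳ) = (12.0000) + (0.0000) + (9.0000) + (-9.0000) + (20.0000) + (3.0000) = 35.0000
Denominator Σ(y_t−ȳ)² = 166.0000
r_3 = 35.0000 / 166.0000 = 0.211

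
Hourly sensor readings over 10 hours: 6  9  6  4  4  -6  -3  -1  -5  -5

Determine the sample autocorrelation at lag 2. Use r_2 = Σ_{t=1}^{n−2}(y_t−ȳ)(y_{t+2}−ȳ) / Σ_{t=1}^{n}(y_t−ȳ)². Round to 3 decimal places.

Mean ȳ = (6 + 9 + 6 + 4 + 4 − 6 − 3 − 1 − 5 − 5)/10 = 0.9000
Numerator Σ_{t=1}^{8}(y_t−ȳ)(y_{t+2}−ȳ) = 80.7800
Denominator Σ(y_t−ȳ)² = 272.9000
r_2 = 80.7800 / 272.9000 = 0.296

0.296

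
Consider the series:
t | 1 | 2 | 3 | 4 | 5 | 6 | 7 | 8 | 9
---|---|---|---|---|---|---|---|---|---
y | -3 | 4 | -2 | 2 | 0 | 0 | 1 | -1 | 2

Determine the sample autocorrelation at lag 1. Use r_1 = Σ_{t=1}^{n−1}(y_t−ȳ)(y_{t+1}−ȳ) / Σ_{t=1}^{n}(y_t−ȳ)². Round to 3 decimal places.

-0.749

Mean ȳ = (-3 + 4 − 2 + 2 + 0 + 0 + 1 − 1 + 2)/9 = 0.3333
Numerator Σ_{t=1}^{8}(y_t−ȳ)(y_{t+1}−ȳ) = -28.4444
Denominator Σ(y_t−ȳ)² = 38.0000
r_1 = -28.4444 / 38.0000 = -0.749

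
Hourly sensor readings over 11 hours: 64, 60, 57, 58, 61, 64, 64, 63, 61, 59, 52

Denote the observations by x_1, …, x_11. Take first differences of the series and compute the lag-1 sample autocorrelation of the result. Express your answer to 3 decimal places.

First differences Δx: -4, -3, 1, 3, 3, 0, -1, -2, -2, -7
Mean of differences = -1.2000
Numerator Σ(Δx_t−Δx̄)(Δx_{t+1}−Δx̄) = 38.3600
Denominator Σ(Δx_t−Δx̄)² = 87.6000
r_1(Δx) = 38.3600 / 87.6000 = 0.438

0.438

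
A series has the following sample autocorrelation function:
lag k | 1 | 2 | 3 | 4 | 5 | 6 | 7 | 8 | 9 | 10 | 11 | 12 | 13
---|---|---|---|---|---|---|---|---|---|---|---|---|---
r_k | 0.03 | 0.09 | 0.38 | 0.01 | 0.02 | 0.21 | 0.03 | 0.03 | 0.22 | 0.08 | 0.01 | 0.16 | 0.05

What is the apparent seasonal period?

3

The largest autocorrelation is r_3 = 0.38, with weaker echoes at lags 6 (0.21), 9 (0.22) and 12 (0.16); the remaining lags stay at or below 0.09.
The dominant spike at lag 3 indicates a seasonal period of 3.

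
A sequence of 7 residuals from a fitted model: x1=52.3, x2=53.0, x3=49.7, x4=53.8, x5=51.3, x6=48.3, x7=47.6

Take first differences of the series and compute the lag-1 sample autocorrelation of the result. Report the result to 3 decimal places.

First differences Δx: 0.7, -3.3, 4.1, -2.5, -3.0, -0.7
Mean of differences = -0.7833
Numerator Σ(Δx_t−Δx̄)(Δx_{t+1}−Δx̄) = -20.7853
Denominator Σ(Δx_t−Δx̄)² = 40.2483
r_1(Δx) = -20.7853 / 40.2483 = -0.516

-0.516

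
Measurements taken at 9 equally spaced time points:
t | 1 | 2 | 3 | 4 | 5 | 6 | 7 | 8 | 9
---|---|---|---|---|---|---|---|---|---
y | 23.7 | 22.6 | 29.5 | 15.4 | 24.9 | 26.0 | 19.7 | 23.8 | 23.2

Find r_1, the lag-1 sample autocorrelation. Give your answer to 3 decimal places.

Mean ȳ = (23.7 + 22.6 + 29.5 + 15.4 + 24.9 + 26.0 + 19.7 + 23.8 + 23.2)/9 = 23.2000
Numerator Σ_{t=1}^{8}(y_t−ȳ)(y_{t+1}−ȳ) = -73.6200
Denominator Σ(y_t−ȳ)² = 124.4800
r_1 = -73.6200 / 124.4800 = -0.591

-0.591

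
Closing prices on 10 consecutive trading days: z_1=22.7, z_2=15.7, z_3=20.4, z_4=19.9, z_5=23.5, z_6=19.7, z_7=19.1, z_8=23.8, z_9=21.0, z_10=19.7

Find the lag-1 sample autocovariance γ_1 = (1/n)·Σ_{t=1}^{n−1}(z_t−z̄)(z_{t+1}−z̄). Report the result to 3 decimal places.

Mean z̄ = (22.7 + 15.7 + 20.4 + 19.9 + 23.5 + 19.7 + 19.1 + 23.8 + 21.0 + 19.7)/10 = 20.5500
Σ_{t=1}^{9}(z_t−z̄)(z_{t+1}−z̄) = -16.4275
γ_1 = -16.4275 / 10 = -1.643

-1.643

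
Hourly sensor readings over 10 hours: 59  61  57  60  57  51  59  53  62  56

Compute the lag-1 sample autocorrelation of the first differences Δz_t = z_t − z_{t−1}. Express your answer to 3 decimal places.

-0.741

First differences Δz: 2, -4, 3, -3, -6, 8, -6, 9, -6
Mean of differences = -0.3333
Numerator Σ(Δz_t−Δz̄)(Δz_{t+1}−Δz̄) = -214.7778
Denominator Σ(Δz_t−Δz̄)² = 290.0000
r_1(Δz) = -214.7778 / 290.0000 = -0.741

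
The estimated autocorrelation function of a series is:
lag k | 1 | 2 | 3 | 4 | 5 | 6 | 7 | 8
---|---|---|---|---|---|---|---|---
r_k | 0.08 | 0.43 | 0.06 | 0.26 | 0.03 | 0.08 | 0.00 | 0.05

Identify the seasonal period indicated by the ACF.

2

The largest autocorrelation is r_2 = 0.43, with a weaker echo at lag 4 (0.26); the remaining lags stay at or below 0.08.
The dominant spike at lag 2 indicates a seasonal period of 2.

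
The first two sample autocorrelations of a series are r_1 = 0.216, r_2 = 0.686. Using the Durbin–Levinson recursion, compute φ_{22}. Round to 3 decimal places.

φ_{22} = (r_2 − r_1²) / (1 − r_1²)
r_1² = (0.216)² = 0.046656
Numerator = 0.686 − 0.0467 = 0.6393; denominator = 1 − 0.0467 = 0.9533
φ_{22} = 0.6393 / 0.9533 = 0.671

0.671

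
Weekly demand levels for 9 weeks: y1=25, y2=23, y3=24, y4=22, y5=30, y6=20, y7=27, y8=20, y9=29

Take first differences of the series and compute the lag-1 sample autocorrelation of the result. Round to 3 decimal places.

-0.802

First differences Δy: -2, 1, -2, 8, -10, 7, -7, 9
Mean of differences = 0.5000
Numerator Σ(Δy_t−Δȳ)(Δy_{t+1}−Δȳ) = -280.7500
Denominator Σ(Δy_t−Δȳ)² = 350.0000
r_1(Δy) = -280.7500 / 350.0000 = -0.802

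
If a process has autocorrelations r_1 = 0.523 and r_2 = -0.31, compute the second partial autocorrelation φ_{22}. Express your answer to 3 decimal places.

-0.803

φ_{22} = (r_2 − r_1²) / (1 − r_1²)
r_1² = (0.523)² = 0.273529
Numerator = -0.31 − 0.2735 = -0.5835; denominator = 1 − 0.2735 = 0.7265
φ_{22} = -0.5835 / 0.7265 = -0.803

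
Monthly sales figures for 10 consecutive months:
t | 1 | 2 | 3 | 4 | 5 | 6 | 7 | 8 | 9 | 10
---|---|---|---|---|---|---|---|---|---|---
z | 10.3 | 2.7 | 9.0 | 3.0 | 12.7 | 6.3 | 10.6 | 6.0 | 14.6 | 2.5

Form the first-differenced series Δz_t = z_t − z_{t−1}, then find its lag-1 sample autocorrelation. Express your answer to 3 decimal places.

First differences Δz: -7.6, 6.3, -6.0, 9.7, -6.4, 4.3, -4.6, 8.6, -12.1
Mean of differences = -0.8667
Numerator Σ(Δz_t−Δz̄)(Δz_{t+1}−Δz̄) = -387.3178
Denominator Σ(Δz_t−Δz̄)² = 521.7600
r_1(Δz) = -387.3178 / 521.7600 = -0.742

-0.742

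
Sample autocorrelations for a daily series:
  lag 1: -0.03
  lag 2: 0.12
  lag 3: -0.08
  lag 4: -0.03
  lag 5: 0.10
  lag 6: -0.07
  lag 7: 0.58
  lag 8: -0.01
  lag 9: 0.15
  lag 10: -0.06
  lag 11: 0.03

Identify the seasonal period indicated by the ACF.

7

The largest autocorrelation is r_7 = 0.58; the remaining lags stay at or below 0.15.
The dominant spike at lag 7 indicates a seasonal period of 7.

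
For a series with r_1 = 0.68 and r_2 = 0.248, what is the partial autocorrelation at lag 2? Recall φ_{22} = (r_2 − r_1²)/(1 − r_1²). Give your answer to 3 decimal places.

-0.399

φ_{22} = (r_2 − r_1²) / (1 − r_1²)
r_1² = (0.68)² = 0.4624
Numerator = 0.248 − 0.4624 = -0.2144; denominator = 1 − 0.4624 = 0.5376
φ_{22} = -0.2144 / 0.5376 = -0.399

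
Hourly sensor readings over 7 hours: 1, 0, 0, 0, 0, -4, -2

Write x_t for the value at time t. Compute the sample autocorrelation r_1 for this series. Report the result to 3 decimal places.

Mean x̄ = (1 + 0 + 0 + 0 + 0 − 4 − 2)/7 = -0.7143
Deviations from mean: 1.7143, 0.7143, 0.7143, 0.7143, 0.7143, -3.2857, -1.2857
Σ(x_t−x̄)(x_{t+1}−x̄) = (1.2245) + (0.5102) + (0.5102) + (0.5102) + (-2.3469) + (4.2245) = 4.6327
Denominator Σ(x_t−x̄)² = 17.4286
r_1 = 4.6327 / 17.4286 = 0.266

0.266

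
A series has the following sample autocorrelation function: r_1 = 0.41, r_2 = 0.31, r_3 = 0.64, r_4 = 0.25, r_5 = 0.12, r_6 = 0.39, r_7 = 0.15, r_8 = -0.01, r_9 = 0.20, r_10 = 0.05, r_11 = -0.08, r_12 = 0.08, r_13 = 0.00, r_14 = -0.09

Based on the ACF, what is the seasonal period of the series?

The largest autocorrelation is r_3 = 0.64; the remaining lags stay at or below 0.41. The elevated value at lag 1 (0.41), dropping to 0.31 at lag 2, reflects decaying short-term dependence rather than seasonality.
The dominant spike at lag 3 indicates a seasonal period of 3.

3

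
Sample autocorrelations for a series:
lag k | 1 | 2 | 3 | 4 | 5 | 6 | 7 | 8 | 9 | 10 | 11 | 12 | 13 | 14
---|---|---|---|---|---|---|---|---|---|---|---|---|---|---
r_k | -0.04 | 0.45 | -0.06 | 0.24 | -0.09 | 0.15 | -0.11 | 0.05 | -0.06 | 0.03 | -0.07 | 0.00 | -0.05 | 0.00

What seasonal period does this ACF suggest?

The largest autocorrelation is r_2 = 0.45, with weaker echoes at lags 4 (0.24) and 6 (0.15); the remaining lags stay at or below 0.05.
The dominant spike at lag 2 indicates a seasonal period of 2.

2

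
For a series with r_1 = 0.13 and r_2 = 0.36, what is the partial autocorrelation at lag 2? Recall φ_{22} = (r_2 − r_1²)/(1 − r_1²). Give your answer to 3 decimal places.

0.349

φ_{22} = (r_2 − r_1²) / (1 − r_1²)
r_1² = (0.13)² = 0.0169
Numerator = 0.36 − 0.0169 = 0.3431; denominator = 1 − 0.0169 = 0.9831
φ_{22} = 0.3431 / 0.9831 = 0.349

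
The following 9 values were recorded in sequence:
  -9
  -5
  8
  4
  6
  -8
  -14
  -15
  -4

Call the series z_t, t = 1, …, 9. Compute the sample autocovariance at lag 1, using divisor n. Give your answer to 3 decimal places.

Mean z̄ = (-9 − 5 + 8 + 4 + 6 − 8 − 14 − 15 − 4)/9 = -4.1111
Σ_{t=1}^{8}(z_t−z̄)(z_{t+1}−z̄) = 279.4321
γ_1 = 279.4321 / 9 = 31.048

31.048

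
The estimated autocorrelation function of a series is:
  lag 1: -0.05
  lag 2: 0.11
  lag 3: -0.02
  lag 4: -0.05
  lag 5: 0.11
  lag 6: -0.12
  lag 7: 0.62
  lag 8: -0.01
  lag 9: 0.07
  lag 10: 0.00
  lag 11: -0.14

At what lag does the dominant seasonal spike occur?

7

The largest autocorrelation is r_7 = 0.62; the remaining lags stay at or below 0.11.
The dominant spike at lag 7 indicates a seasonal period of 7.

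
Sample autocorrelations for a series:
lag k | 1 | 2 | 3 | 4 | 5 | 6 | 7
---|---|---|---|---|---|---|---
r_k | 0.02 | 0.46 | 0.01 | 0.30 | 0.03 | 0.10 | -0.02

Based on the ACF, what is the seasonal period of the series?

The largest autocorrelation is r_2 = 0.46, with a weaker echo at lag 4 (0.30); the remaining lags stay at or below 0.10.
The dominant spike at lag 2 indicates a seasonal period of 2.

2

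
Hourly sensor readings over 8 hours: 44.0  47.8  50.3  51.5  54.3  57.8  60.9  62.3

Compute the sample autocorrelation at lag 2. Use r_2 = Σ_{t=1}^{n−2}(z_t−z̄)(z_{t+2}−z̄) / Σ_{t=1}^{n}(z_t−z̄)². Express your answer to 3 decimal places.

Mean z̄ = (44.0 + 47.8 + 50.3 + 51.5 + 54.3 + 57.8 + 60.9 + 62.3)/8 = 53.6125
Σ(z_t−z̄)(z_{t+2}−z̄) = (31.8414) + (12.2789) + (-2.2773) + (-8.8461) + (5.0102) + (36.3789) = 74.3859
Denominator Σ(z_t−z̄)² = 288.2088
r_2 = 74.3859 / 288.2088 = 0.258

0.258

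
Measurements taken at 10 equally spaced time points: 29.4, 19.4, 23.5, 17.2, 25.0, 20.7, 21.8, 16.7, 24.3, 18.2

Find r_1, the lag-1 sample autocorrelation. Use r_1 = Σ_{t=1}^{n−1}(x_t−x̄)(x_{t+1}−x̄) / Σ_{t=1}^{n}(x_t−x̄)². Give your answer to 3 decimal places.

-0.495

Mean x̄ = (29.4 + 19.4 + 23.5 + 17.2 + 25.0 + 20.7 + 21.8 + 16.7 + 24.3 + 18.2)/10 = 21.6200
Numerator Σ_{t=1}^{9}(x_t−x̄)(x_{t+1}−x̄) = -71.2064
Denominator Σ(x_t−x̄)² = 143.9160
r_1 = -71.2064 / 143.9160 = -0.495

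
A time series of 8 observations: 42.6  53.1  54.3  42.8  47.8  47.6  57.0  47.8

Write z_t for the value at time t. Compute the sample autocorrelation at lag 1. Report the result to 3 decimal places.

-0.260

Mean z̄ = (42.6 + 53.1 + 54.3 + 42.8 + 47.8 + 47.6 + 57.0 + 47.8)/8 = 49.1250
Numerator Σ_{t=1}^{7}(z_t−z̄)(z_{t+1}−z̄) = -50.1406
Denominator Σ(z_t−z̄)² = 193.0150
r_1 = -50.1406 / 193.0150 = -0.260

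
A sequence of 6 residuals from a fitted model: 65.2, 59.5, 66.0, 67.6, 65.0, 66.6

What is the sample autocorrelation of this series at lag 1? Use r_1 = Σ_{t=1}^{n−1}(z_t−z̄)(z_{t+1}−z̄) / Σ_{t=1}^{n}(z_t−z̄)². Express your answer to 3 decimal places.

-0.099

Mean z̄ = (65.2 + 59.5 + 66.0 + 67.6 + 65.0 + 66.6)/6 = 64.9833
Numerator Σ_{t=1}^{5}(z_t−z̄)(z_{t+1}−z̄) = -4.0319
Denominator Σ(z_t−z̄)² = 40.6083
r_1 = -4.0319 / 40.6083 = -0.099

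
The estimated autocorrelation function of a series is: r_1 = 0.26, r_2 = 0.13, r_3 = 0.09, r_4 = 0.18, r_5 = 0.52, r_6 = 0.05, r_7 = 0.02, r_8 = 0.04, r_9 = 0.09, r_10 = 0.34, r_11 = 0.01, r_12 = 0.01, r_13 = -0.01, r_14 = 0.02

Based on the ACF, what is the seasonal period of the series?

The largest autocorrelation is r_5 = 0.52, with a weaker echo at lag 10 (0.34); the remaining lags stay at or below 0.26. The elevated value at lag 1 (0.26), dropping to 0.13 at lag 2, reflects decaying short-term dependence rather than seasonality.
The dominant spike at lag 5 indicates a seasonal period of 5.

5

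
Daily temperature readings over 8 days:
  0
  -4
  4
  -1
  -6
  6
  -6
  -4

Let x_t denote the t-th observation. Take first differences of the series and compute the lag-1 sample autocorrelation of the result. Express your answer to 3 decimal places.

First differences Δx: -4, 8, -5, -5, 12, -12, 2
Mean of differences = -0.5714
Numerator Σ(Δx_t−Δx̄)(Δx_{t+1}−Δx̄) = -276.4694
Denominator Σ(Δx_t−Δx̄)² = 419.7143
r_1(Δx) = -276.4694 / 419.7143 = -0.659

-0.659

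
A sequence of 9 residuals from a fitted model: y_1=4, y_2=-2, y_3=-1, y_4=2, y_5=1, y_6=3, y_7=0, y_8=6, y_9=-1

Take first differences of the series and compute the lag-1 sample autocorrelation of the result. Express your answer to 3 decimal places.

First differences Δy: -6, 1, 3, -1, 2, -3, 6, -7
Mean of differences = -0.6250
Numerator Σ(Δy_t−Δȳ)(Δy_{t+1}−Δȳ) = -69.3906
Denominator Σ(Δy_t−Δȳ)² = 141.8750
r_1(Δy) = -69.3906 / 141.8750 = -0.489

-0.489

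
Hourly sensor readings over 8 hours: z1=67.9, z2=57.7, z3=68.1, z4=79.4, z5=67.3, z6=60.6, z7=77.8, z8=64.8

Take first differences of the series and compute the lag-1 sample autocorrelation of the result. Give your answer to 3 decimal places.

-0.376

First differences Δz: -10.2, 10.4, 11.3, -12.1, -6.7, 17.2, -13.0
Mean of differences = -0.4429
Numerator Σ(Δz_t−Δz̄)(Δz_{t+1}−Δz̄) = -374.3547
Denominator Σ(Δz_t−Δz̄)² = 994.6571
r_1(Δz) = -374.3547 / 994.6571 = -0.376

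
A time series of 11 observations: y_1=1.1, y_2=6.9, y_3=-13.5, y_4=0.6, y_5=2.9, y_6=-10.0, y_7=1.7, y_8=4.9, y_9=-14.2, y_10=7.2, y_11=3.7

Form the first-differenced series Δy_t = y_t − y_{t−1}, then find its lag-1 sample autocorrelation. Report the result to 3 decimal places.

First differences Δy: 5.8, -20.4, 14.1, 2.3, -12.9, 11.7, 3.2, -19.1, 21.4, -3.5
Mean of differences = 0.2600
Numerator Σ(Δy_t−Δȳ)(Δy_{t+1}−Δȳ) = -1061.5956
Denominator Σ(Δy_t−Δȳ)² = 1801.7840
r_1(Δy) = -1061.5956 / 1801.7840 = -0.589

-0.589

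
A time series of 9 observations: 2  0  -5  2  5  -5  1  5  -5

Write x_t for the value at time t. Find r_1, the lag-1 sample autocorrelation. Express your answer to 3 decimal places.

Mean x̄ = (2 + 0 − 5 + 2 + 5 − 5 + 1 + 5 − 5)/9 = 0.0000
Numerator Σ_{t=1}^{8}(x_t−x̄)(x_{t+1}−x̄) = -50.0000
Denominator Σ(x_t−x̄)² = 134.0000
r_1 = -50.0000 / 134.0000 = -0.373

-0.373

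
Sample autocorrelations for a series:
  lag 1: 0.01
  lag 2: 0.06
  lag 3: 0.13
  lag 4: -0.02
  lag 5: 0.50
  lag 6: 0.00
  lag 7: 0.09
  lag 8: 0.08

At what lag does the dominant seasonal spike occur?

The largest autocorrelation is r_5 = 0.50; the remaining lags stay at or below 0.13.
The dominant spike at lag 5 indicates a seasonal period of 5.

5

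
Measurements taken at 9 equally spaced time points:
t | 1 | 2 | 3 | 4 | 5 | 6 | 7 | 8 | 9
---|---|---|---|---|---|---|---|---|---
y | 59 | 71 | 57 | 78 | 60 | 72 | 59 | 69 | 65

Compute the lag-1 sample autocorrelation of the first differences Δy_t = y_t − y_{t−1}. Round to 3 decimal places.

First differences Δy: 12, -14, 21, -18, 12, -13, 10, -4
Mean of differences = 0.7500
Numerator Σ(Δy_t−Δȳ)(Δy_{t+1}−Δȳ) = -1381.0625
Denominator Σ(Δy_t−Δȳ)² = 1529.5000
r_1(Δy) = -1381.0625 / 1529.5000 = -0.903

-0.903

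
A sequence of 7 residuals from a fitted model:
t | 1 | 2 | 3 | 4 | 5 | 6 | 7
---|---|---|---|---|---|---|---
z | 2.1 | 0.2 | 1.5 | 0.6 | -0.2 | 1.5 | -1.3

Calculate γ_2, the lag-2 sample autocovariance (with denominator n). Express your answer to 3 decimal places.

Mean z̄ = (2.1 + 0.2 + 1.5 + 0.6 − 0.2 + 1.5 − 1.3)/7 = 0.6286
Deviations: 1.4714, -0.4286, 0.8714, -0.0286, -0.8286, 0.8714, -1.9286
Σ_{t=1}^{5}(z_t−z̄)(z_{t+2}−z̄) = 2.1455
γ_2 = 2.1455 / 7 = 0.307

0.307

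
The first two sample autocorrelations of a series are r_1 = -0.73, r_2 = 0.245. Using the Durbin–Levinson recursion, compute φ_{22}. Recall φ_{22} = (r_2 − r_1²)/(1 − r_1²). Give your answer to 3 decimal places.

φ_{22} = (r_2 − r_1²) / (1 − r_1²)
r_1² = (-0.73)² = 0.5329
Numerator = 0.245 − 0.5329 = -0.2879; denominator = 1 − 0.5329 = 0.4671
φ_{22} = -0.2879 / 0.4671 = -0.616

-0.616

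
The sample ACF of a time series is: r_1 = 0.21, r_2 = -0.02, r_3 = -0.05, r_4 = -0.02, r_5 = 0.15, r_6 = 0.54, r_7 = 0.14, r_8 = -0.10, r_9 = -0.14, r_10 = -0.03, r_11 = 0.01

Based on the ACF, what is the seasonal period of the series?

6

The largest autocorrelation is r_6 = 0.54; the remaining lags stay at or below 0.21.
The dominant spike at lag 6 indicates a seasonal period of 6.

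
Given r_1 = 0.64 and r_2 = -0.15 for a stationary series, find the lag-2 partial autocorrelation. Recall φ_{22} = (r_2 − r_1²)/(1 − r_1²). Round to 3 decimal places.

-0.948

φ_{22} = (r_2 − r_1²) / (1 − r_1²)
r_1² = (0.64)² = 0.4096
Numerator = -0.15 − 0.4096 = -0.5596; denominator = 1 − 0.4096 = 0.5904
φ_{22} = -0.5596 / 0.5904 = -0.948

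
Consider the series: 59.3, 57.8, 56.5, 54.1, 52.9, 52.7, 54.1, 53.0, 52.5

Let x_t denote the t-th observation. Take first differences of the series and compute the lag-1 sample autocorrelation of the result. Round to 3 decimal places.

First differences Δx: -1.5, -1.3, -2.4, -1.2, -0.2, 1.4, -1.1, -0.5
Mean of differences = -0.8500
Numerator Σ(Δx_t−Δx̄)(Δx_{t+1}−Δx̄) = 2.1175
Denominator Σ(Δx_t−Δx̄)² = 8.8200
r_1(Δx) = 2.1175 / 8.8200 = 0.240

0.240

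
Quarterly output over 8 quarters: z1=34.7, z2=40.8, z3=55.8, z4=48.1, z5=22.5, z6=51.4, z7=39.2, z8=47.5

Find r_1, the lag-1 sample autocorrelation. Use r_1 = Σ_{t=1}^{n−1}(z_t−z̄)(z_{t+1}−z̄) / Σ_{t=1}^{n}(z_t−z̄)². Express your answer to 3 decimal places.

-0.344

Mean z̄ = (34.7 + 40.8 + 55.8 + 48.1 + 22.5 + 51.4 + 39.2 + 47.5)/8 = 42.5000
Numerator Σ_{t=1}^{7}(z_t−z̄)(z_{t+1}−z̄) = -270.7400
Denominator Σ(z_t−z̄)² = 787.0800
r_1 = -270.7400 / 787.0800 = -0.344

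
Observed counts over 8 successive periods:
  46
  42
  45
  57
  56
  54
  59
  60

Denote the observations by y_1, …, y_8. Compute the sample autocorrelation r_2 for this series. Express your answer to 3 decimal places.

Mean ȳ = (46 + 42 + 45 + 57 + 56 + 54 + 59 + 60)/8 = 52.3750
Deviations from mean: -6.3750, -10.3750, -7.3750, 4.6250, 3.6250, 1.6250, 6.6250, 7.6250
Σ(y_t−ȳ)(y_{t+2}−ȳ) = (47.0156) + (-47.9844) + (-26.7344) + (7.5156) + (24.0156) + (12.3906) = 16.2188
Denominator Σ(y_t−ȳ)² = 341.8750
r_2 = 16.2188 / 341.8750 = 0.047

0.047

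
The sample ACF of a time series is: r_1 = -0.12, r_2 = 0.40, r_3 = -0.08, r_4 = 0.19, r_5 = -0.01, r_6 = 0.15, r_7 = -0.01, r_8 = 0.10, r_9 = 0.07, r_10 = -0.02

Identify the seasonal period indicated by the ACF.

2

The largest autocorrelation is r_2 = 0.40, with weaker echoes at lags 4 (0.19) and 6 (0.15); the remaining lags stay at or below 0.10.
The dominant spike at lag 2 indicates a seasonal period of 2.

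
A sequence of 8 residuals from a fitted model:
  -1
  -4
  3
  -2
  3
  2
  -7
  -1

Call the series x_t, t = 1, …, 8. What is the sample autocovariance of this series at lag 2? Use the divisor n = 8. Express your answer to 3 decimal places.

Mean x̄ = (-1 − 4 + 3 − 2 + 3 + 2 − 7 − 1)/8 = -0.8750
Σ_{t=1}^{6}(x_t−x̄)(x_{t+2}−x̄) = -9.2813
γ_2 = -9.2813 / 8 = -1.160

-1.160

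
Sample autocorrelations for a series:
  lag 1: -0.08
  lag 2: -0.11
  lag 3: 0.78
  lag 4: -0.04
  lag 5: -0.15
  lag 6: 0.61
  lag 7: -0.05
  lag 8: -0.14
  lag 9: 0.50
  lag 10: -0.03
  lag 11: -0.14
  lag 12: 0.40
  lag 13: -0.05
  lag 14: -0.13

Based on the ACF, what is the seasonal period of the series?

The largest autocorrelation is r_3 = 0.78, with weaker echoes at lags 6 (0.61), 9 (0.50) and 12 (0.40); the remaining lags stay at or below -0.03.
The dominant spike at lag 3 indicates a seasonal period of 3.

3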